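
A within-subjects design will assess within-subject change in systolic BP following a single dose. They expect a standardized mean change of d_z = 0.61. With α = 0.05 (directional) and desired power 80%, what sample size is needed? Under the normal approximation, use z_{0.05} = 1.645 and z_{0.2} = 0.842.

For a paired (one-sample on differences) test: n = ((z_{α} + z_β) / d)².
z_{α} + z_β = 1.645 + 0.842 = 2.487.
n = (2.487 / 0.61)² = 4.077² = 16.62.
Round up.

n = 17 pairs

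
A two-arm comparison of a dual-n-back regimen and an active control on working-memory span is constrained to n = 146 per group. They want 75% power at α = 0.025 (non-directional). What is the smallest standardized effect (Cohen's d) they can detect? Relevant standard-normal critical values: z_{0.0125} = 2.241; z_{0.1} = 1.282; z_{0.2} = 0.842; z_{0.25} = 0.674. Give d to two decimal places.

For two independent groups of n = 146 each: d_min = (z_{α/2} + z_β)·√(2/n).
z-sum = 2.241 + 0.674 = 2.915.
d_min = 2.915 × √(2/146) = 2.915 × 0.1170 = 0.341.

d_min ≈ 0.34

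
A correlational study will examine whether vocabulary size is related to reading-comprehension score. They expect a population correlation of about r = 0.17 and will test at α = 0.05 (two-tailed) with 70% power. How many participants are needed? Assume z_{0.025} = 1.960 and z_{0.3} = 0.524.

n = 213

Fisher's z: C = ½·ln((1+r)/(1−r)) = ½·ln(1.4096) = 0.1717.
n = ((z_{α/2} + z_β)/C)² + 3.
(1.960 + 0.524) / 0.1717 = 2.484 / 0.1717 = 14.467.
n = 14.467² + 3 = 209.30 + 3 = 212.3.
Round up.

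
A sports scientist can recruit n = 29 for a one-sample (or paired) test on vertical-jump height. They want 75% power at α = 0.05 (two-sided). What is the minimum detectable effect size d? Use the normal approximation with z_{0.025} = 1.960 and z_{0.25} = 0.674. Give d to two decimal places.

For a single sample (or paired design) of n = 29: d_min = (z_{α/2} + z_β)/√n.
z-sum = 1.960 + 0.674 = 2.634.
d_min = 2.634 / √29 = 2.634 / 5.385 = 0.489.

d_min ≈ 0.49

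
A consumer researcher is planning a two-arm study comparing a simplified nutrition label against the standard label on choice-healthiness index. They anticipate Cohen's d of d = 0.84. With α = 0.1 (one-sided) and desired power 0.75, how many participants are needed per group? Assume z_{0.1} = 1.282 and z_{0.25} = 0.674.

For two independent groups with equal n: n = 2·((z_{α} + z_β) / d)².
z_{α} + z_β = 1.282 + 0.674 = 1.956.
n = 2 × (1.956 / 0.84)² = 2 × 2.329² = 2 × 5.42 = 10.8.
Round up to the next whole participant.

n = 11 per group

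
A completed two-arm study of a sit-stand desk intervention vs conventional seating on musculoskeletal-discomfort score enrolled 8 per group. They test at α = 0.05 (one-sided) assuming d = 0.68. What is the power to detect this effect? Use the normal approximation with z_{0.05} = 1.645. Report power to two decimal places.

power ≈ 0.39

For two equal groups, power = Φ(d·√(n/2) − z_{α}).
d·√(n/2) = 0.68 × √(8/2) = 0.68 × 2.000 = 1.360.
z_β = 1.360 − 1.645 = -0.285.
Power = Φ(-0.285) = 0.388.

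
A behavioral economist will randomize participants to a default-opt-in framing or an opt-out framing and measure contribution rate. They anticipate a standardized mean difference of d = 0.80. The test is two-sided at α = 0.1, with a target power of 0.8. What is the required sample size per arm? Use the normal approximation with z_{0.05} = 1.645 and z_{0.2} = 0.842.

For two independent groups with equal n: n = 2·((z_{α/2} + z_β) / d)².
z_{α/2} + z_β = 1.645 + 0.842 = 2.487.
n = 2 × (2.487 / 0.80)² = 2 × 3.109² = 2 × 9.66 = 19.3.
Round up to the next whole participant.

n = 20 per group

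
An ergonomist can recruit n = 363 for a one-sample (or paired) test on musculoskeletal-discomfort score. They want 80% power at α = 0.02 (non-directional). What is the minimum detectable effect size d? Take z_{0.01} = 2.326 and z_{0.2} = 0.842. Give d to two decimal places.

d_min ≈ 0.17

For a single sample (or paired design) of n = 363: d_min = (z_{α/2} + z_β)/√n.
z-sum = 2.326 + 0.842 = 3.168.
d_min = 3.168 / √363 = 3.168 / 19.053 = 0.166.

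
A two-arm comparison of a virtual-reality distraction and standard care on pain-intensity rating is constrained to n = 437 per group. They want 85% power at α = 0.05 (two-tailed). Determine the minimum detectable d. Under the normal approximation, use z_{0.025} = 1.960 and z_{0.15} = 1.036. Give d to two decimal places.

For two independent groups of n = 437 each: d_min = (z_{α/2} + z_β)·√(2/n).
z-sum = 1.960 + 1.036 = 2.996.
d_min = 2.996 × √(2/437) = 2.996 × 0.0677 = 0.203.

d_min ≈ 0.20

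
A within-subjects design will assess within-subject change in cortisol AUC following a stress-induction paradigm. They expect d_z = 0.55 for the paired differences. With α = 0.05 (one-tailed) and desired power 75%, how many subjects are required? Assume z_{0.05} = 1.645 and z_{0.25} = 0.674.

n = 18 pairs

For a paired (one-sample on differences) test: n = ((z_{α} + z_β) / d)².
z_{α} + z_β = 1.645 + 0.674 = 2.319.
n = (2.319 / 0.55)² = 4.216² = 17.78.
Round up.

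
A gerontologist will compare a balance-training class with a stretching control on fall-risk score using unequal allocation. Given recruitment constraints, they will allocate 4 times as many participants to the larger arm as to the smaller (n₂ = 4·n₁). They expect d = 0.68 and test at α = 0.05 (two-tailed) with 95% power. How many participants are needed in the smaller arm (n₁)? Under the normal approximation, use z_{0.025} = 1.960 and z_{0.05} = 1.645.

n₁ = 36

With allocation ratio k = n₂/n₁ = 4, Var(x̄₁−x̄₂) = σ²(1/n₁ + 1/(k·n₁)) = σ²·(k+1)/(k·n₁).
So n₁ = (1 + 1/k)·((z_{α/2} + z_β)/d)² = 1.250 × (3.605/0.68)².
n₁ = 1.250 × 28.11 = 35.1.
Round up: n₁ = 36, giving n₂ = 4 × 36 = 144.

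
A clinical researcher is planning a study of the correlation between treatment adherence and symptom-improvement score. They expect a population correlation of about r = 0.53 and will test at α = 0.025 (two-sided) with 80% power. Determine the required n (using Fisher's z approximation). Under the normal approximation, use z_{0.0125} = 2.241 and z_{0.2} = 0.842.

Fisher's z: C = ½·ln((1+r)/(1−r)) = ½·ln(3.2553) = 0.5901.
n = ((z_{α/2} + z_β)/C)² + 3.
(2.241 + 0.842) / 0.5901 = 3.083 / 0.5901 = 5.225.
n = 5.225² + 3 = 27.30 + 3 = 30.3.
Round up.

n = 31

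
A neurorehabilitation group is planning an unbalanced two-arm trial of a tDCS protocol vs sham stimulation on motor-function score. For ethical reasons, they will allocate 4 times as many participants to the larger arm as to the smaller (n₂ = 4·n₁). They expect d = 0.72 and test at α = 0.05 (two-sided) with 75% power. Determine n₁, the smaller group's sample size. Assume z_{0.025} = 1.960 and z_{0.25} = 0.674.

n₁ = 17

With allocation ratio k = n₂/n₁ = 4, Var(x̄₁−x̄₂) = σ²(1/n₁ + 1/(k·n₁)) = σ²·(k+1)/(k·n₁).
So n₁ = (1 + 1/k)·((z_{α/2} + z_β)/d)² = 1.250 × (2.634/0.72)².
n₁ = 1.250 × 13.38 = 16.7.
Round up: n₁ = 17, giving n₂ = 4 × 17 = 68.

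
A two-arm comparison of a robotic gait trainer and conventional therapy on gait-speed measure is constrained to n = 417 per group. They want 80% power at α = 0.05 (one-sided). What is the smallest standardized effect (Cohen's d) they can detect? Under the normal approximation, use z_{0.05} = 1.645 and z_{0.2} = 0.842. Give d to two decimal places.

For two independent groups of n = 417 each: d_min = (z_{α} + z_β)·√(2/n).
z-sum = 1.645 + 0.842 = 2.487.
d_min = 2.487 × √(2/417) = 2.487 × 0.0693 = 0.172.

d_min ≈ 0.17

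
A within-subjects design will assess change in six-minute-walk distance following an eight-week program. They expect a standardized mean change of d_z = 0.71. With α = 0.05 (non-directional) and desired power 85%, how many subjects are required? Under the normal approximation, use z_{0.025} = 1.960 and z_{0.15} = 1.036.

For a paired (one-sample on differences) test: n = ((z_{α/2} + z_β) / d)².
z_{α/2} + z_β = 1.960 + 1.036 = 2.996.
n = (2.996 / 0.71)² = 4.220² = 17.81.
Round up.

n = 18 pairs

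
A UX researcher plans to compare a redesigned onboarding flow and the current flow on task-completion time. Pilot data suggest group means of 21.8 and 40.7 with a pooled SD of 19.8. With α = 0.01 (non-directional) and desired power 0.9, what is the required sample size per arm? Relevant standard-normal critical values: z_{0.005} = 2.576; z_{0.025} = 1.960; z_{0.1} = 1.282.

Cohen's d = |M₁ − M₂| / SD_pooled = |21.8 − 40.7| / 19.8 = 18.9 / 19.8 = 0.955.
For two independent groups with equal n: n = 2·((z_{α/2} + z_β) / d)².
z_{α/2} + z_β = 2.576 + 1.282 = 3.858.
n = 2 × (3.858 / 0.955)² = 2 × 4.040² = 2 × 16.32 = 32.6.
Round up to the next whole participant.

n = 33 per group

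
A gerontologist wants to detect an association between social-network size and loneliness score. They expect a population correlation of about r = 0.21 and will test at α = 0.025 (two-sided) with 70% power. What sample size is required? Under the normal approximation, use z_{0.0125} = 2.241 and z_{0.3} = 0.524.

n = 172

Fisher's z: C = ½·ln((1+r)/(1−r)) = ½·ln(1.5316) = 0.2132.
n = ((z_{α/2} + z_β)/C)² + 3.
(2.241 + 0.524) / 0.2132 = 2.765 / 0.2132 = 12.969.
n = 12.969² + 3 = 168.20 + 3 = 171.2.
Round up.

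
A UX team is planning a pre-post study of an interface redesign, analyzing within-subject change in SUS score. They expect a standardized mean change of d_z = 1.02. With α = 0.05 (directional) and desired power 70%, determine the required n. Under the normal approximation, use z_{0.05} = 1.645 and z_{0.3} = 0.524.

n = 5 pairs

For a paired (one-sample on differences) test: n = ((z_{α} + z_β) / d)².
z_{α} + z_β = 1.645 + 0.524 = 2.169.
n = (2.169 / 1.02)² = 2.126² = 4.52.
Round up.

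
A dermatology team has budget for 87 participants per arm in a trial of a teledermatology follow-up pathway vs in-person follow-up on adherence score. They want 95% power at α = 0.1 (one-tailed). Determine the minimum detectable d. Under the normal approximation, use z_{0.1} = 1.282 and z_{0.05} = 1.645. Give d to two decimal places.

For two independent groups of n = 87 each: d_min = (z_{α} + z_β)·√(2/n).
z-sum = 1.282 + 1.645 = 2.927.
d_min = 2.927 × √(2/87) = 2.927 × 0.1516 = 0.444.

d_min ≈ 0.44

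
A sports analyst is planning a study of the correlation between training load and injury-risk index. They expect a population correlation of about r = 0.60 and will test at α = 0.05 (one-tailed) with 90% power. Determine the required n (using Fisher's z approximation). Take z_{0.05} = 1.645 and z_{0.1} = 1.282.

Fisher's z: C = ½·ln((1+r)/(1−r)) = ½·ln(4.0000) = 0.6931.
n = ((z_{α} + z_β)/C)² + 3.
(1.645 + 1.282) / 0.6931 = 2.927 / 0.6931 = 4.223.
n = 4.223² + 3 = 17.83 + 3 = 20.8.
Round up.

n = 21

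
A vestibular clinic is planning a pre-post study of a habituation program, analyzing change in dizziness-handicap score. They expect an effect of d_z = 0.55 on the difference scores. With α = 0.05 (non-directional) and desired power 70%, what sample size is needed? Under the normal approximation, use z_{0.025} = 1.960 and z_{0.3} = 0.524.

n = 21 pairs

For a paired (one-sample on differences) test: n = ((z_{α/2} + z_β) / d)².
z_{α/2} + z_β = 1.960 + 0.524 = 2.484.
n = (2.484 / 0.55)² = 4.516² = 20.40.
Round up.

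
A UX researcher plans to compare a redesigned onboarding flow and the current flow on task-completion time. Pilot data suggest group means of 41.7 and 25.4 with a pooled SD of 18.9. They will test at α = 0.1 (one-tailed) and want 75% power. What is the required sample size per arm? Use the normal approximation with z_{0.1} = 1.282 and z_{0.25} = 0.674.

n = 11 per group

Cohen's d = |M₁ − M₂| / SD_pooled = |41.7 − 25.4| / 18.9 = 16.3 / 18.9 = 0.862.
For two independent groups with equal n: n = 2·((z_{α} + z_β) / d)².
z_{α} + z_β = 1.282 + 0.674 = 1.956.
n = 2 × (1.956 / 0.862)² = 2 × 2.269² = 2 × 5.15 = 10.3.
Round up to the next whole participant.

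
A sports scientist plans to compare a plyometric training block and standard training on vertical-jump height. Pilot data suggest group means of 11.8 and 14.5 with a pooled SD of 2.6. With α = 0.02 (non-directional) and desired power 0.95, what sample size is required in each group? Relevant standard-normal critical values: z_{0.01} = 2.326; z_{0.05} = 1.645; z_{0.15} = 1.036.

n = 30 per group

Cohen's d = |M₁ − M₂| / SD_pooled = |11.8 − 14.5| / 2.6 = 2.7 / 2.6 = 1.038.
For two independent groups with equal n: n = 2·((z_{α/2} + z_β) / d)².
z_{α/2} + z_β = 2.326 + 1.645 = 3.971.
n = 2 × (3.971 / 1.038)² = 2 × 3.826² = 2 × 14.64 = 29.3.
Round up to the next whole participant.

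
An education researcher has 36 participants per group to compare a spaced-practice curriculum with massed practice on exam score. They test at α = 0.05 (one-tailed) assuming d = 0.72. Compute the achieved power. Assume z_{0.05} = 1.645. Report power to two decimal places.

power ≈ 0.92

For two equal groups, power = Φ(d·√(n/2) − z_{α}).
d·√(n/2) = 0.72 × √(36/2) = 0.72 × 4.243 = 3.055.
z_β = 3.055 − 1.645 = 1.410.
Power = Φ(1.410) = 0.921.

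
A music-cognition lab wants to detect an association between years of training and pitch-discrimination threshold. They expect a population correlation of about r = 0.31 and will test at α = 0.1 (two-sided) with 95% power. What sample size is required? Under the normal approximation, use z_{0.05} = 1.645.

n = 109

Fisher's z: C = ½·ln((1+r)/(1−r)) = ½·ln(1.8986) = 0.3205.
n = ((z_{α/2} + z_β)/C)² + 3.
(1.645 + 1.645) / 0.3205 = 3.290 / 0.3205 = 10.265.
n = 10.265² + 3 = 105.37 + 3 = 108.4.
Round up.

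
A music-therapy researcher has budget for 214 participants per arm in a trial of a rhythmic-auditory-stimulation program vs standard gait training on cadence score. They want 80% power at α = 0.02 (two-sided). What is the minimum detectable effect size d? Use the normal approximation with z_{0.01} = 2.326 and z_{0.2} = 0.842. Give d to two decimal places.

d_min ≈ 0.31

For two independent groups of n = 214 each: d_min = (z_{α/2} + z_β)·√(2/n).
z-sum = 2.326 + 0.842 = 3.168.
d_min = 3.168 × √(2/214) = 3.168 × 0.0967 = 0.306.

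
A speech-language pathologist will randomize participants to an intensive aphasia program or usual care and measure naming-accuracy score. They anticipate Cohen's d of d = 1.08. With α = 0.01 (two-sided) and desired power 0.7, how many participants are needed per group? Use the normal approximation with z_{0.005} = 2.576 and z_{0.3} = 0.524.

For two independent groups with equal n: n = 2·((z_{α/2} + z_β) / d)².
z_{α/2} + z_β = 2.576 + 0.524 = 3.100.
n = 2 × (3.100 / 1.08)² = 2 × 2.870² = 2 × 8.24 = 16.5.
Round up to the next whole participant.

n = 17 per group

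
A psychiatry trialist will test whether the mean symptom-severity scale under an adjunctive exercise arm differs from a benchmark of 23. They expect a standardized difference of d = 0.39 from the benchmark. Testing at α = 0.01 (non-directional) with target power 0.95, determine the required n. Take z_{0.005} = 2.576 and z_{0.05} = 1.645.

For a one-sample test: n = ((z_{α/2} + z_β) / d)².
z_{α/2} + z_β = 2.576 + 1.645 = 4.221.
n = (4.221 / 0.39)² = 10.823² = 117.14.
Round up.

n = 118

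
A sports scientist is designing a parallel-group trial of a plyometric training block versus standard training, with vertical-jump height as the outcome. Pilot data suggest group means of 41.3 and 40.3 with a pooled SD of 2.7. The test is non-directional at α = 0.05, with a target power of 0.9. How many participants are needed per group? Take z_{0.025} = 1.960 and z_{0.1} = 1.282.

n = 154 per group

Cohen's d = |M₁ − M₂| / SD_pooled = |41.3 − 40.3| / 2.7 = 1.0 / 2.7 = 0.370.
For two independent groups with equal n: n = 2·((z_{α/2} + z_β) / d)².
z_{α/2} + z_β = 1.960 + 1.282 = 3.242.
n = 2 × (3.242 / 0.370)² = 2 × 8.762² = 2 × 76.78 = 153.6.
Round up to the next whole participant.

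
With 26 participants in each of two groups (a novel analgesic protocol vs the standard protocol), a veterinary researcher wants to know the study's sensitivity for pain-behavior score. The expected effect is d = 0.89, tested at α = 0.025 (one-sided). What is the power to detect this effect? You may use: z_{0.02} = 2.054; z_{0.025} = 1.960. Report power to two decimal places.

For two equal groups, power = Φ(d·√(n/2) − z_{α}).
d·√(n/2) = 0.89 × √(26/2) = 0.89 × 3.606 = 3.209.
z_β = 3.209 − 1.960 = 1.249.
Power = Φ(1.249) = 0.894.

power ≈ 0.89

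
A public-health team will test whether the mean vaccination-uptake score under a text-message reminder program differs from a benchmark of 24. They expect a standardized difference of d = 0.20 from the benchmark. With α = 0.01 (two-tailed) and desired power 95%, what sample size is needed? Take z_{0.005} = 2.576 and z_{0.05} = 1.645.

For a one-sample test: n = ((z_{α/2} + z_β) / d)².
z_{α/2} + z_β = 2.576 + 1.645 = 4.221.
n = (4.221 / 0.20)² = 21.105² = 445.42.
Round up.

n = 446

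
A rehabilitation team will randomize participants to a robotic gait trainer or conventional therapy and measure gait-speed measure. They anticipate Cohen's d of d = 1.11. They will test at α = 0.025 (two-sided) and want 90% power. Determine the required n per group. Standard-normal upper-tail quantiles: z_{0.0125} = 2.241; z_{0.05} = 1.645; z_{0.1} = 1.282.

For two independent groups with equal n: n = 2·((z_{α/2} + z_β) / d)².
z_{α/2} + z_β = 2.241 + 1.282 = 3.523.
n = 2 × (3.523 / 1.11)² = 2 × 3.174² = 2 × 10.07 = 20.1.
Round up to the next whole participant.

n = 21 per group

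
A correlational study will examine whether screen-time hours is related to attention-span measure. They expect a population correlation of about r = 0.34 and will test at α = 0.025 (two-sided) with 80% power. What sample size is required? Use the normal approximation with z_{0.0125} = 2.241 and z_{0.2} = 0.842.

Fisher's z: C = ½·ln((1+r)/(1−r)) = ½·ln(2.0303) = 0.3541.
n = ((z_{α/2} + z_β)/C)² + 3.
(2.241 + 0.842) / 0.3541 = 3.083 / 0.3541 = 8.707.
n = 8.707² + 3 = 75.80 + 3 = 78.8.
Round up.

n = 79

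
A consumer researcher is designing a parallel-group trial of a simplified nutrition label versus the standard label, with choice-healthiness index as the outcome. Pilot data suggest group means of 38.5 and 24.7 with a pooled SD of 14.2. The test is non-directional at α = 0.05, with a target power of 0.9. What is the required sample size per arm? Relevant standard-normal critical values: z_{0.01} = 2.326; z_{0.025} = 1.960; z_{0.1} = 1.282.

n = 23 per group

Cohen's d = |M₁ − M₂| / SD_pooled = |38.5 − 24.7| / 14.2 = 13.8 / 14.2 = 0.972.
For two independent groups with equal n: n = 2·((z_{α/2} + z_β) / d)².
z_{α/2} + z_β = 1.960 + 1.282 = 3.242.
n = 2 × (3.242 / 0.972)² = 2 × 3.335² = 2 × 11.12 = 22.2.
Round up to the next whole participant.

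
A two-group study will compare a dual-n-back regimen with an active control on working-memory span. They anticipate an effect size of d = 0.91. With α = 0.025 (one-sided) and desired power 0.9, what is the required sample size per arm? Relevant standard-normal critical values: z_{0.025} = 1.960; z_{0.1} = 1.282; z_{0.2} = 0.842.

For two independent groups with equal n: n = 2·((z_{α} + z_β) / d)².
z_{α} + z_β = 1.960 + 1.282 = 3.242.
n = 2 × (3.242 / 0.91)² = 2 × 3.563² = 2 × 12.69 = 25.4.
Round up to the next whole participant.

n = 26 per group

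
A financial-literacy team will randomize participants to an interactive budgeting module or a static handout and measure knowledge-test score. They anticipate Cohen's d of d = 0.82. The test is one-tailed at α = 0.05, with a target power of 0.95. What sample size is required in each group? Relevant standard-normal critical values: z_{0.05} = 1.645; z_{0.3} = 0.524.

For two independent groups with equal n: n = 2·((z_{α} + z_β) / d)².
z_{α} + z_β = 1.645 + 1.645 = 3.290.
n = 2 × (3.290 / 0.82)² = 2 × 4.012² = 2 × 16.10 = 32.2.
Round up to the next whole participant.

n = 33 per group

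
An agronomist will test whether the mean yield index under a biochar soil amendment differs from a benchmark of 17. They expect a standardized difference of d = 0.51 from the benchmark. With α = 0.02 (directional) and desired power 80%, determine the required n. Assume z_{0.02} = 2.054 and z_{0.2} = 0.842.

n = 33

For a one-sample test: n = ((z_{α} + z_β) / d)².
z_{α} + z_β = 2.054 + 0.842 = 2.896.
n = (2.896 / 0.51)² = 5.678² = 32.24.
Round up.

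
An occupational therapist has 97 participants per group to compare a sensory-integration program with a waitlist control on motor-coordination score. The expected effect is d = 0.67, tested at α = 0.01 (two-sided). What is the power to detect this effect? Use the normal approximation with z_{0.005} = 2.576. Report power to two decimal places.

power ≈ 0.98

For two equal groups, power = Φ(d·√(n/2) − z_{α/2}).
d·√(n/2) = 0.67 × √(97/2) = 0.67 × 6.964 = 4.666.
z_β = 4.666 − 2.576 = 2.090.
Power = Φ(2.090) = 0.982.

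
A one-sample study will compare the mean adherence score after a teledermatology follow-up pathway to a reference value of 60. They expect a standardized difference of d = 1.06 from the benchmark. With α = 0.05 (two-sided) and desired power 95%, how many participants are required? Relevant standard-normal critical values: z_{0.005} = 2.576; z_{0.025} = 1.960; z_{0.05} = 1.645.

n = 12

For a one-sample test: n = ((z_{α/2} + z_β) / d)².
z_{α/2} + z_β = 1.960 + 1.645 = 3.605.
n = (3.605 / 1.06)² = 3.401² = 11.57.
Round up.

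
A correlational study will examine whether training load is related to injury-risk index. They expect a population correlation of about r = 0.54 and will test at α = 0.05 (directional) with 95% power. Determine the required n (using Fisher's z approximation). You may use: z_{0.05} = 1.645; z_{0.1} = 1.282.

Fisher's z: C = ½·ln((1+r)/(1−r)) = ½·ln(3.3478) = 0.6042.
n = ((z_{α} + z_β)/C)² + 3.
(1.645 + 1.645) / 0.6042 = 3.290 / 0.6042 = 5.445.
n = 5.445² + 3 = 29.65 + 3 = 32.7.
Round up.

n = 33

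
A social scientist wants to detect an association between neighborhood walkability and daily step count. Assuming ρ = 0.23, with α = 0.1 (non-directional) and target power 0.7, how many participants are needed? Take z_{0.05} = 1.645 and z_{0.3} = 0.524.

n = 89

Fisher's z: C = ½·ln((1+r)/(1−r)) = ½·ln(1.5974) = 0.2342.
n = ((z_{α/2} + z_β)/C)² + 3.
(1.645 + 0.524) / 0.2342 = 2.169 / 0.2342 = 9.261.
n = 9.261² + 3 = 85.77 + 3 = 88.8.
Round up.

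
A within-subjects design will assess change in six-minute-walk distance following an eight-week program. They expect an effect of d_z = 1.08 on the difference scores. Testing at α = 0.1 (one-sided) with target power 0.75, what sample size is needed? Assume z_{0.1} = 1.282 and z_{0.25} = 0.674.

For a paired (one-sample on differences) test: n = ((z_{α} + z_β) / d)².
z_{α} + z_β = 1.282 + 0.674 = 1.956.
n = (1.956 / 1.08)² = 1.811² = 3.28.
Round up.

n = 4 pairs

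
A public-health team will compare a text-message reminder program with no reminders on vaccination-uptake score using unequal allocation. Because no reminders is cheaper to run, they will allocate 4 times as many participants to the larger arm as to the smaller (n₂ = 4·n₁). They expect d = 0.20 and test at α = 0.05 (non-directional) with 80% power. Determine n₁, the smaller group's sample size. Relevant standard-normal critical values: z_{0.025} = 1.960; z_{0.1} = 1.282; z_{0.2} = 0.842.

n₁ = 246

With allocation ratio k = n₂/n₁ = 4, Var(x̄₁−x̄₂) = σ²(1/n₁ + 1/(k·n₁)) = σ²·(k+1)/(k·n₁).
So n₁ = (1 + 1/k)·((z_{α/2} + z_β)/d)² = 1.250 × (2.802/0.20)².
n₁ = 1.250 × 196.28 = 245.4.
Round up: n₁ = 246, giving n₂ = 4 × 246 = 984.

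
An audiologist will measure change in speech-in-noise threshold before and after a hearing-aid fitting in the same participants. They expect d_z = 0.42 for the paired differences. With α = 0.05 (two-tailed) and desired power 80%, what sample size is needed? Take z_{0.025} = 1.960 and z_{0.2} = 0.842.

n = 45 pairs

For a paired (one-sample on differences) test: n = ((z_{α/2} + z_β) / d)².
z_{α/2} + z_β = 1.960 + 0.842 = 2.802.
n = (2.802 / 0.42)² = 6.671² = 44.51.
Round up.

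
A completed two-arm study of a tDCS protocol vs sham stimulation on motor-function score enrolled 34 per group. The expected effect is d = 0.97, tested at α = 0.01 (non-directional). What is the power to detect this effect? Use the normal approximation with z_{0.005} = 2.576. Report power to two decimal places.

power ≈ 0.92

For two equal groups, power = Φ(d·√(n/2) − z_{α/2}).
d·√(n/2) = 0.97 × √(34/2) = 0.97 × 4.123 = 3.999.
z_β = 3.999 − 2.576 = 1.423.
Power = Φ(1.423) = 0.923.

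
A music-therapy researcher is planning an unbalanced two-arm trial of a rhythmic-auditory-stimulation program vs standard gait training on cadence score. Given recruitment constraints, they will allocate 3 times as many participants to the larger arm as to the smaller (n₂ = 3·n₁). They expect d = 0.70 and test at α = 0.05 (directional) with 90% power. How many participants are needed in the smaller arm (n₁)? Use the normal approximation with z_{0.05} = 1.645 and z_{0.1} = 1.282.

With allocation ratio k = n₂/n₁ = 3, Var(x̄₁−x̄₂) = σ²(1/n₁ + 1/(k·n₁)) = σ²·(k+1)/(k·n₁).
So n₁ = (1 + 1/k)·((z_{α} + z_β)/d)² = 1.333 × (2.927/0.70)².
n₁ = 1.333 × 17.48 = 23.3.
Round up: n₁ = 24, giving n₂ = 3 × 24 = 72.

n₁ = 24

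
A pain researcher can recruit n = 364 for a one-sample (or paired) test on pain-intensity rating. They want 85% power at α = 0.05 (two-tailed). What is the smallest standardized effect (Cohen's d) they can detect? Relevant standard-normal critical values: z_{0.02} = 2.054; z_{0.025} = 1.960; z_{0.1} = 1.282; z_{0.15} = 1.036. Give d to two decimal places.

For a single sample (or paired design) of n = 364: d_min = (z_{α/2} + z_β)/√n.
z-sum = 1.960 + 1.036 = 2.996.
d_min = 2.996 / √364 = 2.996 / 19.079 = 0.157.

d_min ≈ 0.16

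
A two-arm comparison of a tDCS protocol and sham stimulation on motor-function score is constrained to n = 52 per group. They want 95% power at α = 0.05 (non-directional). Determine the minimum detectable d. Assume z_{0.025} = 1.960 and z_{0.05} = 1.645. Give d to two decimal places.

d_min ≈ 0.71

For two independent groups of n = 52 each: d_min = (z_{α/2} + z_β)·√(2/n).
z-sum = 1.960 + 1.645 = 3.605.
d_min = 3.605 × √(2/52) = 3.605 × 0.1961 = 0.707.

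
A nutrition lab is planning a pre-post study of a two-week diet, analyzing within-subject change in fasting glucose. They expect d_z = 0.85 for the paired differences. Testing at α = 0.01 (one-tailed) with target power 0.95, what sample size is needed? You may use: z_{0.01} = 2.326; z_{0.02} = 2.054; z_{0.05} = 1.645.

For a paired (one-sample on differences) test: n = ((z_{α} + z_β) / d)².
z_{α} + z_β = 2.326 + 1.645 = 3.971.
n = (3.971 / 0.85)² = 4.672² = 21.83.
Round up.

n = 22 pairs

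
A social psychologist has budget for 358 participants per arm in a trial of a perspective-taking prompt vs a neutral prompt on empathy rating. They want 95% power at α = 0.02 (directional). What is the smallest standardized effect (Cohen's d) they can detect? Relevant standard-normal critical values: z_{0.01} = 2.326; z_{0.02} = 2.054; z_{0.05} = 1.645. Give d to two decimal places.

d_min ≈ 0.28

For two independent groups of n = 358 each: d_min = (z_{α} + z_β)·√(2/n).
z-sum = 2.054 + 1.645 = 3.699.
d_min = 3.699 × √(2/358) = 3.699 × 0.0747 = 0.276.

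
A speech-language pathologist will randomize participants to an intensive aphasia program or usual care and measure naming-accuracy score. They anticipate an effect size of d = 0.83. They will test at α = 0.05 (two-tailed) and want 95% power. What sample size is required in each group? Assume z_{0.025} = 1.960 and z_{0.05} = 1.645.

n = 38 per group

For two independent groups with equal n: n = 2·((z_{α/2} + z_β) / d)².
z_{α/2} + z_β = 1.960 + 1.645 = 3.605.
n = 2 × (3.605 / 0.83)² = 2 × 4.343² = 2 × 18.86 = 37.7.
Round up to the next whole participant.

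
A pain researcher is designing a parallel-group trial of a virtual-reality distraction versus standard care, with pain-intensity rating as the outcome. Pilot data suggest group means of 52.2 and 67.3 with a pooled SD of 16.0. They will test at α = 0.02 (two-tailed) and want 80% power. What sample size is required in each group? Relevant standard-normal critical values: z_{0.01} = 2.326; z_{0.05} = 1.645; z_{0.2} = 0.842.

Cohen's d = |M₁ − M₂| / SD_pooled = |52.2 − 67.3| / 16.0 = 15.1 / 16.0 = 0.944.
For two independent groups with equal n: n = 2·((z_{α/2} + z_β) / d)².
z_{α/2} + z_β = 2.326 + 0.842 = 3.168.
n = 2 × (3.168 / 0.944)² = 2 × 3.356² = 2 × 11.26 = 22.5.
Round up to the next whole participant.

n = 23 per group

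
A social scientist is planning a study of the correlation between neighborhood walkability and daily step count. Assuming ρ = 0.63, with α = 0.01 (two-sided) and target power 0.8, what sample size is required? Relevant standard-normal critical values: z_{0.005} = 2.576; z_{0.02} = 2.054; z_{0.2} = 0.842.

n = 25

Fisher's z: C = ½·ln((1+r)/(1−r)) = ½·ln(4.4054) = 0.7414.
n = ((z_{α/2} + z_β)/C)² + 3.
(2.576 + 0.842) / 0.7414 = 3.418 / 0.7414 = 4.610.
n = 4.610² + 3 = 21.25 + 3 = 24.3.
Round up.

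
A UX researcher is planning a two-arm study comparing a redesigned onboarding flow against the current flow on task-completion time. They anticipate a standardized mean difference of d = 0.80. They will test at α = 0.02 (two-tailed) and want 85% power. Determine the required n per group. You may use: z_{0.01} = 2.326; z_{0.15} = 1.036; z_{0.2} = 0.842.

For two independent groups with equal n: n = 2·((z_{α/2} + z_β) / d)².
z_{α/2} + z_β = 2.326 + 1.036 = 3.362.
n = 2 × (3.362 / 0.80)² = 2 × 4.202² = 2 × 17.66 = 35.3.
Round up to the next whole participant.

n = 36 per group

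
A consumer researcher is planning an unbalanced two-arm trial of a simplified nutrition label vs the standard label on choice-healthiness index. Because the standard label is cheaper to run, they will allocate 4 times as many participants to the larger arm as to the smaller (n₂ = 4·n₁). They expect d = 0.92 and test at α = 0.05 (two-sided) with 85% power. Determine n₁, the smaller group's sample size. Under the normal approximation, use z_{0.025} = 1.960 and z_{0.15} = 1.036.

With allocation ratio k = n₂/n₁ = 4, Var(x̄₁−x̄₂) = σ²(1/n₁ + 1/(k·n₁)) = σ²·(k+1)/(k·n₁).
So n₁ = (1 + 1/k)·((z_{α/2} + z_β)/d)² = 1.250 × (2.996/0.92)².
n₁ = 1.250 × 10.60 = 13.3.
Round up: n₁ = 14, giving n₂ = 4 × 14 = 56.

n₁ = 14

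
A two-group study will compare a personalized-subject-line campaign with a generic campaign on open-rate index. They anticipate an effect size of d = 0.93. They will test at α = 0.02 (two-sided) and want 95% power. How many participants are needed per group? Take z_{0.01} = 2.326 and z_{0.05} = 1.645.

n = 37 per group

For two independent groups with equal n: n = 2·((z_{α/2} + z_β) / d)².
z_{α/2} + z_β = 2.326 + 1.645 = 3.971.
n = 2 × (3.971 / 0.93)² = 2 × 4.270² = 2 × 18.23 = 36.5.
Round up to the next whole participant.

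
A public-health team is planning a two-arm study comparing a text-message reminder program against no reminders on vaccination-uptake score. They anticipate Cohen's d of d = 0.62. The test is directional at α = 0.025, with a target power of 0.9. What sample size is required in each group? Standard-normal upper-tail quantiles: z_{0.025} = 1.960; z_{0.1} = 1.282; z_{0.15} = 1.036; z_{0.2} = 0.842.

n = 55 per group

For two independent groups with equal n: n = 2·((z_{α} + z_β) / d)².
z_{α} + z_β = 1.960 + 1.282 = 3.242.
n = 2 × (3.242 / 0.62)² = 2 × 5.229² = 2 × 27.34 = 54.7.
Round up to the next whole participant.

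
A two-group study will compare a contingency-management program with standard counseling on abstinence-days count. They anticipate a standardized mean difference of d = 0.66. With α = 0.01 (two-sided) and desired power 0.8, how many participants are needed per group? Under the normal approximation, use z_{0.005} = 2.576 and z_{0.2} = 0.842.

n = 54 per group

For two independent groups with equal n: n = 2·((z_{α/2} + z_β) / d)².
z_{α/2} + z_β = 2.576 + 0.842 = 3.418.
n = 2 × (3.418 / 0.66)² = 2 × 5.179² = 2 × 26.82 = 53.6.
Round up to the next whole participant.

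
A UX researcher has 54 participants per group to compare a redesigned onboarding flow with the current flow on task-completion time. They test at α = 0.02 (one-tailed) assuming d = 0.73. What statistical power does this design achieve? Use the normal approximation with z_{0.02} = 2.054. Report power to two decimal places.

power ≈ 0.96

For two equal groups, power = Φ(d·√(n/2) − z_{α}).
d·√(n/2) = 0.73 × √(54/2) = 0.73 × 5.196 = 3.793.
z_β = 3.793 − 2.054 = 1.739.
Power = Φ(1.739) = 0.959.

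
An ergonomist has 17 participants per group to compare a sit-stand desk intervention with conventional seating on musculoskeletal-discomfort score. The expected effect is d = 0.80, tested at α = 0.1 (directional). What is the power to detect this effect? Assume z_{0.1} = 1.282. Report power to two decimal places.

power ≈ 0.85

For two equal groups, power = Φ(d·√(n/2) − z_{α}).
d·√(n/2) = 0.80 × √(17/2) = 0.80 × 2.915 = 2.332.
z_β = 2.332 − 1.282 = 1.050.
Power = Φ(1.050) = 0.853.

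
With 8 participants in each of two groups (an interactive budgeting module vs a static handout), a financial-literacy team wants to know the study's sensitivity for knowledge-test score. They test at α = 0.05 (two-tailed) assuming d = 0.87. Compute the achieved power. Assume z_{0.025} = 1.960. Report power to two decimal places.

For two equal groups, power = Φ(d·√(n/2) − z_{α/2}).
d·√(n/2) = 0.87 × √(8/2) = 0.87 × 2.000 = 1.740.
z_β = 1.740 − 1.960 = -0.220.
Power = Φ(-0.220) = 0.413.

power ≈ 0.41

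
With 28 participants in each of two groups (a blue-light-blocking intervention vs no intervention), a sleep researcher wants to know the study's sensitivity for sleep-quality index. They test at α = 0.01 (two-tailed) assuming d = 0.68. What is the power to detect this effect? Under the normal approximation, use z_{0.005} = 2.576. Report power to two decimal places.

For two equal groups, power = Φ(d·√(n/2) − z_{α/2}).
d·√(n/2) = 0.68 × √(28/2) = 0.68 × 3.742 = 2.544.
z_β = 2.544 − 2.576 = -0.032.
Power = Φ(-0.032) = 0.487.

power ≈ 0.49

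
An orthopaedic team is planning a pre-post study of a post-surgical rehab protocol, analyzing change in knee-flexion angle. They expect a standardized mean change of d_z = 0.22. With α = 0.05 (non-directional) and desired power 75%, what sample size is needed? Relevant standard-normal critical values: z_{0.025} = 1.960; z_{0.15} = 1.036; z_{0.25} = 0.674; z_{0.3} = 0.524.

For a paired (one-sample on differences) test: n = ((z_{α/2} + z_β) / d)².
z_{α/2} + z_β = 1.960 + 0.674 = 2.634.
n = (2.634 / 0.22)² = 11.973² = 143.35.
Round up.

n = 144 pairs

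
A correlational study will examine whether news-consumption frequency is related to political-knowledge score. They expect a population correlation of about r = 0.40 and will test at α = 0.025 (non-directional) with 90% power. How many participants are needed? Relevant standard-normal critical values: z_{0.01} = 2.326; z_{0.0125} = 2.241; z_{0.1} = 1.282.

Fisher's z: C = ½·ln((1+r)/(1−r)) = ½·ln(2.3333) = 0.4236.
n = ((z_{α/2} + z_β)/C)² + 3.
(2.241 + 1.282) / 0.4236 = 3.523 / 0.4236 = 8.317.
n = 8.317² + 3 = 69.17 + 3 = 72.2.
Round up.

n = 73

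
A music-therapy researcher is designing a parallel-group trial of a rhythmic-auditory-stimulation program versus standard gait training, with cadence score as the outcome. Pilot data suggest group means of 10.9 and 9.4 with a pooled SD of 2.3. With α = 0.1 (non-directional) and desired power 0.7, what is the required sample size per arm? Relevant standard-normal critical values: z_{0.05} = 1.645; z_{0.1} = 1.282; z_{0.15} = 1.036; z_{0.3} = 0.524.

Cohen's d = |M₁ − M₂| / SD_pooled = |10.9 − 9.4| / 2.3 = 1.5 / 2.3 = 0.652.
For two independent groups with equal n: n = 2·((z_{α/2} + z_β) / d)².
z_{α/2} + z_β = 1.645 + 0.524 = 2.169.
n = 2 × (2.169 / 0.652)² = 2 × 3.327² = 2 × 11.07 = 22.1.
Round up to the next whole participant.

n = 23 per group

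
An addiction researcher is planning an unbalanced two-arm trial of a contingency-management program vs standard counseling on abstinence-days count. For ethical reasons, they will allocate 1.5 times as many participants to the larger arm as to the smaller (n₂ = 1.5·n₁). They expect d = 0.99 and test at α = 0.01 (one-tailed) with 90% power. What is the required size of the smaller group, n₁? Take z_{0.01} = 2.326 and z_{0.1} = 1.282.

n₁ = 23

With allocation ratio k = n₂/n₁ = 1.5, Var(x̄₁−x̄₂) = σ²(1/n₁ + 1/(k·n₁)) = σ²·(k+1)/(k·n₁).
So n₁ = (1 + 1/k)·((z_{α} + z_β)/d)² = 1.667 × (3.608/0.99)².
n₁ = 1.667 × 13.28 = 22.1.
Round up: n₁ = 23, giving n₂ = ⌈1.5 × 23⌉ = ⌈34.5⌉ = 35.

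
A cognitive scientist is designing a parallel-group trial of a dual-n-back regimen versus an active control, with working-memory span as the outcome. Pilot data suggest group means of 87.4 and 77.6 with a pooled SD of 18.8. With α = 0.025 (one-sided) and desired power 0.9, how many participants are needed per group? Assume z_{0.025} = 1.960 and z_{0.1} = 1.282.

n = 78 per group

Cohen's d = |M₁ − M₂| / SD_pooled = |87.4 − 77.6| / 18.8 = 9.8 / 18.8 = 0.521.
For two independent groups with equal n: n = 2·((z_{α} + z_β) / d)².
z_{α} + z_β = 1.960 + 1.282 = 3.242.
n = 2 × (3.242 / 0.521)² = 2 × 6.223² = 2 × 38.72 = 77.4.
Round up to the next whole participant.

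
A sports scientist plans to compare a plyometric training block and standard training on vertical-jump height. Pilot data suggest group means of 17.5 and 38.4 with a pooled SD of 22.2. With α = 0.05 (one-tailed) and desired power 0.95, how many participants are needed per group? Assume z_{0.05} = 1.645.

Cohen's d = |M₁ − M₂| / SD_pooled = |17.5 − 38.4| / 22.2 = 20.9 / 22.2 = 0.941.
For two independent groups with equal n: n = 2·((z_{α} + z_β) / d)².
z_{α} + z_β = 1.645 + 1.645 = 3.290.
n = 2 × (3.290 / 0.941)² = 2 × 3.496² = 2 × 12.22 = 24.4.
Round up to the next whole participant.

n = 25 per group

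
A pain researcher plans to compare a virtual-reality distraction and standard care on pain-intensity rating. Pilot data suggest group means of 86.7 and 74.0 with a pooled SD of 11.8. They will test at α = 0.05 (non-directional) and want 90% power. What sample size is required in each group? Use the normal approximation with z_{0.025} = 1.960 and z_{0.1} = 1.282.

n = 19 per group

Cohen's d = |M₁ − M₂| / SD_pooled = |86.7 − 74.0| / 11.8 = 12.7 / 11.8 = 1.076.
For two independent groups with equal n: n = 2·((z_{α/2} + z_β) / d)².
z_{α/2} + z_β = 1.960 + 1.282 = 3.242.
n = 2 × (3.242 / 1.076)² = 2 × 3.013² = 2 × 9.08 = 18.2.
Round up to the next whole participant.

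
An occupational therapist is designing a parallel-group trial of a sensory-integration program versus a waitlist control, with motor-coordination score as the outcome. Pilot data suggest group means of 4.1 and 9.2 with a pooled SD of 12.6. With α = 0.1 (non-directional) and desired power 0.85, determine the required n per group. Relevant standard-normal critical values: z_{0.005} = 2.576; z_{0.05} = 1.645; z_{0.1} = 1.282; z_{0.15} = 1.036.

n = 88 per group

Cohen's d = |M₁ − M₂| / SD_pooled = |4.1 − 9.2| / 12.6 = 5.1 / 12.6 = 0.405.
For two independent groups with equal n: n = 2·((z_{α/2} + z_β) / d)².
z_{α/2} + z_β = 1.645 + 1.036 = 2.681.
n = 2 × (2.681 / 0.405)² = 2 × 6.620² = 2 × 43.82 = 87.6.
Round up to the next whole participant.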